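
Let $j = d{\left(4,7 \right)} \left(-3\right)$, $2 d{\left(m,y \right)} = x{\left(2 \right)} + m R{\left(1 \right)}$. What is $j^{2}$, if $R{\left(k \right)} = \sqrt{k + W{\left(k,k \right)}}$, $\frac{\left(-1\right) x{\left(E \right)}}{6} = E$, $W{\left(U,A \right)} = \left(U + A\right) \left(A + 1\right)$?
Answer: $504 - 216 \sqrt{5} \approx 21.009$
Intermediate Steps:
$W{\left(U,A \right)} = \left(1 + A\right) \left(A + U\right)$ ($W{\left(U,A \right)} = \left(A + U\right) \left(1 + A\right) = \left(1 + A\right) \left(A + U\right)$)
$x{\left(E \right)} = - 6 E$
$R{\left(k \right)} = \sqrt{2 k^{2} + 3 k}$ ($R{\left(k \right)} = \sqrt{k + \left(k + k + k^{2} + k k\right)} = \sqrt{k + \left(k + k + k^{2} + k^{2}\right)} = \sqrt{k + \left(2 k + 2 k^{2}\right)} = \sqrt{2 k^{2} + 3 k}$)
$d{\left(m,y \right)} = -6 + \frac{m \sqrt{5}}{2}$ ($d{\left(m,y \right)} = \frac{\left(-6\right) 2 + m \sqrt{1 \left(3 + 2 \cdot 1\right)}}{2} = \frac{-12 + m \sqrt{1 \left(3 + 2\right)}}{2} = \frac{-12 + m \sqrt{1 \cdot 5}}{2} = \frac{-12 + m \sqrt{5}}{2} = -6 + \frac{m \sqrt{5}}{2}$)
$j = 18 - 6 \sqrt{5}$ ($j = \left(-6 + \frac{1}{2} \cdot 4 \sqrt{5}\right) \left(-3\right) = \left(-6 + 2 \sqrt{5}\right) \left(-3\right) = 18 - 6 \sqrt{5} \approx 4.5836$)
$j^{2} = \left(18 - 6 \sqrt{5}\right)^{2}$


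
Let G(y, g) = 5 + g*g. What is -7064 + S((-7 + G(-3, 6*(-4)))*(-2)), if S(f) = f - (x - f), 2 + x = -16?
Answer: -9342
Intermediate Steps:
x = -18 (x = -2 - 16 = -18)
G(y, g) = 5 + g**2
S(f) = 18 + 2*f (S(f) = f - (-18 - f) = f + (18 + f) = 18 + 2*f)
-7064 + S((-7 + G(-3, 6*(-4)))*(-2)) = -7064 + (18 + 2*((-7 + (5 + (6*(-4))**2))*(-2))) = -7064 + (18 + 2*((-7 + (5 + (-24)**2))*(-2))) = -7064 + (18 + 2*((-7 + (5 + 576))*(-2))) = -7064 + (18 + 2*((-7 + 581)*(-2))) = -7064 + (18 + 2*(574*(-2))) = -7064 + (18 + 2*(-1148)) = -7064 + (18 - 2296) = -7064 - 2278 = -9342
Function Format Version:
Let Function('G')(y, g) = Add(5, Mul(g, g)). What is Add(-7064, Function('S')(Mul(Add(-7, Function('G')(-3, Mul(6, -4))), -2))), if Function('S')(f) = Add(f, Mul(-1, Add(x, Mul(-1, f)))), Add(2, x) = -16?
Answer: -9342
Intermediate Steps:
x = -18 (x = Add(-2, -16) = -18)
Function('G')(y, g) = Add(5, Pow(g, 2))
Function('S')(f) = Add(18, Mul(2, f)) (Function('S')(f) = Add(f, Mul(-1, Add(-18, Mul(-1, f)))) = Add(f, Add(18, f)) = Add(18, Mul(2, f)))
Add(-7064, Function('S')(Mul(Add(-7, Function('G')(-3, Mul(6, -4))), -2))) = Add(-7064, Add(18, Mul(2, Mul(Add(-7, Add(5, Pow(Mul(6, -4), 2))), -2)))) = Add(-7064, Add(18, Mul(2, Mul(Add(-7, Add(5, Pow(-24, 2))), -2)))) = Add(-7064, Add(18, Mul(2, Mul(Add(-7, Add(5, 576)), -2)))) = Add(-7064, Add(18, Mul(2, Mul(Add(-7, 581), -2)))) = Add(-7064, Add(18, Mul(2, Mul(574, -2)))) = Add(-7064, Add(18, Mul(2, -1148))) = Add(-7064, Add(18, -2296)) = Add(-7064, -2278) = -9342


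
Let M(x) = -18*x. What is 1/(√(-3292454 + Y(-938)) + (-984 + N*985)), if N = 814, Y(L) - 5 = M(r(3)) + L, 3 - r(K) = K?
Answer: 800806/641293543023 - I*√3293387/641293543023 ≈ 1.2487e-6 - 2.8299e-9*I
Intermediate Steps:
r(K) = 3 - K
Y(L) = 5 + L (Y(L) = 5 + (-18*(3 - 1*3) + L) = 5 + (-18*(3 - 3) + L) = 5 + (-18*0 + L) = 5 + (0 + L) = 5 + L)
1/(√(-3292454 + Y(-938)) + (-984 + N*985)) = 1/(√(-3292454 + (5 - 938)) + (-984 + 814*985)) = 1/(√(-3292454 - 933) + (-984 + 801790)) = 1/(√(-3293387) + 800806) = 1/(I*√3293387 + 800806) = 1/(800806 + I*√3293387)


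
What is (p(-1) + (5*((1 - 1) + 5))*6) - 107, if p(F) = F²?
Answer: 44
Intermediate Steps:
(p(-1) + (5*((1 - 1) + 5))*6) - 107 = ((-1)² + (5*((1 - 1) + 5))*6) - 107 = (1 + (5*(0 + 5))*6) - 107 = (1 + (5*5)*6) - 107 = (1 + 25*6) - 107 = (1 + 150) - 107 = 151 - 107 = 44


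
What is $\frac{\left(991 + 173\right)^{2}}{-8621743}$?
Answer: $- \frac{1354896}{8621743} \approx -0.15715$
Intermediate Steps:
$\frac{\left(991 + 173\right)^{2}}{-8621743} = 1164^{2} \left(- \frac{1}{8621743}\right) = 1354896 \left(- \frac{1}{8621743}\right) = - \frac{1354896}{8621743}$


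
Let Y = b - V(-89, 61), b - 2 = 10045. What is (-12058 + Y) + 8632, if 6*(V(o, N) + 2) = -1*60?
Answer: 6633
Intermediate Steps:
V(o, N) = -12 (V(o, N) = -2 + (-1*60)/6 = -2 + (⅙)*(-60) = -2 - 10 = -12)
b = 10047 (b = 2 + 10045 = 10047)
Y = 10059 (Y = 10047 - 1*(-12) = 10047 + 12 = 10059)
(-12058 + Y) + 8632 = (-12058 + 10059) + 8632 = -1999 + 8632 = 6633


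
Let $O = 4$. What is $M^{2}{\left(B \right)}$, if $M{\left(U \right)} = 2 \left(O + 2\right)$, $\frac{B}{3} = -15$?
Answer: $144$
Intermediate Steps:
$B = -45$ ($B = 3 \left(-15\right) = -45$)
$M{\left(U \right)} = 12$ ($M{\left(U \right)} = 2 \left(4 + 2\right) = 2 \cdot 6 = 12$)
$M^{2}{\left(B \right)} = 12^{2} = 144$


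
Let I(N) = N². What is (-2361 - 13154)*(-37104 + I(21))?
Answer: 568826445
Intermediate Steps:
(-2361 - 13154)*(-37104 + I(21)) = (-2361 - 13154)*(-37104 + 21²) = -15515*(-37104 + 441) = -15515*(-36663) = 568826445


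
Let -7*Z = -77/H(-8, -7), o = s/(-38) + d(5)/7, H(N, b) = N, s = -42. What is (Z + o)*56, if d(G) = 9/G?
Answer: -67/95 ≈ -0.70526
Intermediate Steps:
o = 906/665 (o = -42/(-38) + (9/5)/7 = -42*(-1/38) + (9*(⅕))*(⅐) = 21/19 + (9/5)*(⅐) = 21/19 + 9/35 = 906/665 ≈ 1.3624)
Z = -11/8 (Z = -(-11)/(-8) = -(-11)*(-1)/8 = -⅐*77/8 = -11/8 ≈ -1.3750)
(Z + o)*56 = (-11/8 + 906/665)*56 = -67/5320*56 = -67/95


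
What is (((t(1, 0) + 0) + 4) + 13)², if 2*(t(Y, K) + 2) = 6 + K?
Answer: 324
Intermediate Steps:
t(Y, K) = 1 + K/2 (t(Y, K) = -2 + (6 + K)/2 = -2 + (3 + K/2) = 1 + K/2)
(((t(1, 0) + 0) + 4) + 13)² = ((((1 + (½)*0) + 0) + 4) + 13)² = ((((1 + 0) + 0) + 4) + 13)² = (((1 + 0) + 4) + 13)² = ((1 + 4) + 13)² = (5 + 13)² = 18² = 324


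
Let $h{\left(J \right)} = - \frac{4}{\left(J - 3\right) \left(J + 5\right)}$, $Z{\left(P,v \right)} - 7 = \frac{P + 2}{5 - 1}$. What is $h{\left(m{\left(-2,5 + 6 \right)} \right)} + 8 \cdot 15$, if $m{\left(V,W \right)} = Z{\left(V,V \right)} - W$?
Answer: $\frac{844}{7} \approx 120.57$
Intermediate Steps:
$Z{\left(P,v \right)} = \frac{15}{2} + \frac{P}{4}$ ($Z{\left(P,v \right)} = 7 + \frac{P + 2}{5 - 1} = 7 + \frac{2 + P}{4} = 7 + \left(2 + P\right) \frac{1}{4} = 7 + \left(\frac{1}{2} + \frac{P}{4}\right) = \frac{15}{2} + \frac{P}{4}$)
$m{\left(V,W \right)} = \frac{15}{2} - W + \frac{V}{4}$ ($m{\left(V,W \right)} = \left(\frac{15}{2} + \frac{V}{4}\right) - W = \frac{15}{2} - W + \frac{V}{4}$)
$h{\left(J \right)} = - \frac{4}{\left(-3 + J\right) \left(5 + J\right)}$
$h{\left(m{\left(-2,5 + 6 \right)} \right)} + 8 \cdot 15 = - \frac{4}{-15 + \left(\frac{15}{2} - \left(5 + 6\right) + \frac{1}{4} \left(-2\right)\right)^{2} + 2 \left(\frac{15}{2} - \left(5 + 6\right) + \frac{1}{4} \left(-2\right)\right)} + 8 \cdot 15 = - \frac{4}{-15 + \left(\frac{15}{2} - 11 - \frac{1}{2}\right)^{2} + 2 \left(\frac{15}{2} - 11 - \frac{1}{2}\right)} + 120 = - \frac{4}{-15 + \left(-4\right)^{2} + 2 \left(-4\right)} + 120 = - \frac{4}{-15 + 16 - 8} + 120 = - \frac{4}{-7} + 120 = \left(-4\right) \left(- \frac{1}{7}\right) + 120 = \frac{4}{7} + 120 = \frac{844}{7}$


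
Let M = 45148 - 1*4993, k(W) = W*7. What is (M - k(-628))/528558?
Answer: 44551/528558 ≈ 0.084288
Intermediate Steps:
k(W) = 7*W
M = 40155 (M = 45148 - 4993 = 40155)
(M - k(-628))/528558 = (40155 - 7*(-628))/528558 = (40155 - 1*(-4396))*(1/528558) = (40155 + 4396)*(1/528558) = 44551*(1/528558) = 44551/528558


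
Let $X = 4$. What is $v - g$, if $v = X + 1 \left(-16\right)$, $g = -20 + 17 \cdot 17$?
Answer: $-281$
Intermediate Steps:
$g = 269$ ($g = -20 + 289 = 269$)
$v = -12$ ($v = 4 + 1 \left(-16\right) = 4 - 16 = -12$)
$v - g = -12 - 269 = -281$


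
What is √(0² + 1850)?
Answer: 5*√74 ≈ 43.012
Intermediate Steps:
√(0² + 1850) = √(0 + 1850) = √1850 = 5*√74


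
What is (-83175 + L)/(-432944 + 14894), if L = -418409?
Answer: 250792/209025 ≈ 1.1998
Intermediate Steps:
(-83175 + L)/(-432944 + 14894) = (-83175 - 418409)/(-432944 + 14894) = -501584/(-418050) = -501584*(-1/418050) = 250792/209025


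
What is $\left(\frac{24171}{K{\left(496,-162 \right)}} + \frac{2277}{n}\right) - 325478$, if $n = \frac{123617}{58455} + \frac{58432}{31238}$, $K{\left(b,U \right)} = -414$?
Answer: $- \frac{163173436255587493}{502126138014} \approx -3.2497 \cdot 10^{5}$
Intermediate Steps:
$n = \frac{3638595203}{913008645}$ ($n = 123617 \cdot \frac{1}{58455} + 58432 \cdot \frac{1}{31238} = \frac{123617}{58455} + \frac{29216}{15619} = \frac{3638595203}{913008645} \approx 3.9853$)
$\left(\frac{24171}{K{\left(496,-162 \right)}} + \frac{2277}{n}\right) - 325478 = \left(\frac{24171}{-414} + \frac{2277}{\frac{3638595203}{913008645}}\right) - 325478 = \left(24171 \left(- \frac{1}{414}\right) + 2277 \cdot \frac{913008645}{3638595203}\right) - 325478 = \left(- \frac{8057}{138} + \frac{2078920684665}{3638595203}\right) - 325478 = \frac{257574892933199}{502126138014} - 325478 = - \frac{163173436255587493}{502126138014}$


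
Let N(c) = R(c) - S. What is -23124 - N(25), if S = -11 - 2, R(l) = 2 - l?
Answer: -23114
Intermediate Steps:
S = -13
N(c) = 15 - c (N(c) = (2 - c) - 1*(-13) = (2 - c) + 13 = 15 - c)
-23124 - N(25) = -23124 - (15 - 1*25) = -23124 - (15 - 25) = -23124 - 1*(-10) = -23124 + 10 = -23114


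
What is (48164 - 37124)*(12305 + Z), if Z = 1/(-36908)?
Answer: 1253462111640/9227 ≈ 1.3585e+8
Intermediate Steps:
Z = -1/36908 ≈ -2.7094e-5
(48164 - 37124)*(12305 + Z) = (48164 - 37124)*(12305 - 1/36908) = 11040*(454152939/36908) = 1253462111640/9227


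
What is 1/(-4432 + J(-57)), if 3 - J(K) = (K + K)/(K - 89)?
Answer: -73/323374 ≈ -0.00022574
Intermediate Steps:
J(K) = 3 - 2*K/(-89 + K) (J(K) = 3 - (K + K)/(K - 89) = 3 - 2*K/(-89 + K))
1/(-4432 + J(-57)) = 1/(-4432 + (-267 - 57)/(-89 - 57)) = 1/(-4432 - 324/(-146)) = 1/(-4432 - 1/146*(-324)) = 1/(-4432 + 162/73) = 1/(-323374/73) = -73/323374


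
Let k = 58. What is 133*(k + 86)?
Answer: 19152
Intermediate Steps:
133*(k + 86) = 133*(58 + 86) = 133*144 = 19152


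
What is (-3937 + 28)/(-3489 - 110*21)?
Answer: 1303/1933 ≈ 0.67408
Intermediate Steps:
(-3937 + 28)/(-3489 - 110*21) = -3909/(-3489 - 2310) = -3909/(-5799) = -3909*(-1/5799) = 1303/1933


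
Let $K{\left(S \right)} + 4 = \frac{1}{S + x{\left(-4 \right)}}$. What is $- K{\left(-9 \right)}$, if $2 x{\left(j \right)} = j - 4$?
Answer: $\frac{53}{13} \approx 4.0769$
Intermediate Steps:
$x{\left(j \right)} = -2 + \frac{j}{2}$ ($x{\left(j \right)} = \frac{j - 4}{2} = \frac{-4 + j}{2} = -2 + \frac{j}{2}$)
$K{\left(S \right)} = -4 + \frac{1}{-4 + S}$ ($K{\left(S \right)} = -4 + \frac{1}{S + \left(-2 + \frac{1}{2} \left(-4\right)\right)} = -4 + \frac{1}{S - 4} = -4 + \frac{1}{-4 + S}$)
$- K{\left(-9 \right)} = - \frac{17 - -36}{-4 - 9} = - \frac{17 + 36}{-13} = - \frac{\left(-1\right) 53}{13} = \left(-1\right) \left(- \frac{53}{13}\right) = \frac{53}{13}$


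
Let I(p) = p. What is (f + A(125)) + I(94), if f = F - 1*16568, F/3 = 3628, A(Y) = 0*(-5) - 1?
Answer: -5591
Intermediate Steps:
A(Y) = -1 (A(Y) = 0 - 1 = -1)
F = 10884 (F = 3*3628 = 10884)
f = -5684 (f = 10884 - 1*16568 = 10884 - 16568 = -5684)
(f + A(125)) + I(94) = (-5684 - 1) + 94 = -5685 + 94 = -5591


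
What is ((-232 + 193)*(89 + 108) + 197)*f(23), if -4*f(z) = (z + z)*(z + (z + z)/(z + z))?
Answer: 2066136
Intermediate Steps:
f(z) = -z*(1 + z)/2 (f(z) = -(z + z)*(z + (z + z)/(z + z))/4 = -2*z*(z + (2*z)/((2*z)))/4 = -2*z*(z + (2*z)*(1/(2*z)))/4 = -2*z*(z + 1)/4 = -2*z*(1 + z)/4 = -z*(1 + z)/2)
((-232 + 193)*(89 + 108) + 197)*f(23) = ((-232 + 193)*(89 + 108) + 197)*(-½*23*(1 + 23)) = (-39*197 + 197)*(-½*23*24) = (-7683 + 197)*(-276) = -7486*(-276) = 2066136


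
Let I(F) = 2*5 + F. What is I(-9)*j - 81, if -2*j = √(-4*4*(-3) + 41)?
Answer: -81 - √89/2 ≈ -85.717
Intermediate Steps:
I(F) = 10 + F
j = -√89/2 (j = -√(-4*4*(-3) + 41)/2 = -√(-16*(-3) + 41)/2 = -√(48 + 41)/2 = -√89/2 ≈ -4.7170)
I(-9)*j - 81 = (10 - 9)*(-√89/2) - 81 = 1*(-√89/2) - 81 = -√89/2 - 81 = -81 - √89/2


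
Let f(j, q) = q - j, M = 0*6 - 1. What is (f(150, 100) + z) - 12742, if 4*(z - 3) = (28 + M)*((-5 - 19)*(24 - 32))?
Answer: -11493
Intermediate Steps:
M = -1 (M = 0 - 1 = -1)
z = 1299 (z = 3 + ((28 - 1)*((-5 - 19)*(24 - 32)))/4 = 3 + (27*(-24*(-8)))/4 = 3 + (27*192)/4 = 3 + (¼)*5184 = 3 + 1296 = 1299)
(f(150, 100) + z) - 12742 = ((100 - 1*150) + 1299) - 12742 = ((100 - 150) + 1299) - 12742 = (-50 + 1299) - 12742 = 1249 - 12742 = -11493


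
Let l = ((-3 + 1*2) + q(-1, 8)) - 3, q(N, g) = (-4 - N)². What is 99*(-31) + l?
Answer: -3064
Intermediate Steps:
l = 5 (l = ((-3 + 1*2) + (4 - 1)²) - 3 = ((-3 + 2) + 3²) - 3 = (-1 + 9) - 3 = 8 - 3 = 5)
99*(-31) + l = 99*(-31) + 5 = -3069 + 5 = -3064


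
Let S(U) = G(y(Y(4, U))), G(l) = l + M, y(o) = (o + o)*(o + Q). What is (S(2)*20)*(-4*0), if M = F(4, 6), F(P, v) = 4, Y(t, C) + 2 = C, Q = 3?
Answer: 0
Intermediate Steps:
Y(t, C) = -2 + C
M = 4
y(o) = 2*o*(3 + o) (y(o) = (o + o)*(o + 3) = (2*o)*(3 + o) = 2*o*(3 + o))
G(l) = 4 + l (G(l) = l + 4 = 4 + l)
S(U) = 4 + 2*(1 + U)*(-2 + U) (S(U) = 4 + 2*(-2 + U)*(3 + (-2 + U)) = 4 + 2*(-2 + U)*(1 + U) = 4 + 2*(1 + U)*(-2 + U))
(S(2)*20)*(-4*0) = ((2*2*(-1 + 2))*20)*(-4*0) = ((2*2*1)*20)*0 = (4*20)*0 = 80*0 = 0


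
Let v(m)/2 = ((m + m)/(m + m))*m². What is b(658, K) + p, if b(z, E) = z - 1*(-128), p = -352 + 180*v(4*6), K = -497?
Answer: 207794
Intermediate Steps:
v(m) = 2*m² (v(m) = 2*(((m + m)/(m + m))*m²) = 2*(((2*m)/((2*m)))*m²) = 2*(((2*m)*(1/(2*m)))*m²) = 2*(1*m²) = 2*m²)
p = 207008 (p = -352 + 180*(2*(4*6)²) = -352 + 180*(2*24²) = -352 + 180*(2*576) = -352 + 180*1152 = -352 + 207360 = 207008)
b(z, E) = 128 + z (b(z, E) = z + 128 = 128 + z)
b(658, K) + p = (128 + 658) + 207008 = 786 + 207008 = 207794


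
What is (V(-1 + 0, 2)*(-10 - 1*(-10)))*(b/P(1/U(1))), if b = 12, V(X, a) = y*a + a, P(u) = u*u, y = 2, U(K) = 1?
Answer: 0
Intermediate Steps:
P(u) = u²
V(X, a) = 3*a (V(X, a) = 2*a + a = 3*a)
(V(-1 + 0, 2)*(-10 - 1*(-10)))*(b/P(1/U(1))) = ((3*2)*(-10 - 1*(-10)))*(12/((1/1)²)) = (6*(-10 + 10))*(12/(1²)) = (6*0)*(12/1) = 0*(12*1) = 0*12 = 0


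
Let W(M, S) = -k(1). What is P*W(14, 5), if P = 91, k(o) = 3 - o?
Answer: -182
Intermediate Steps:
W(M, S) = -2 (W(M, S) = -(3 - 1*1) = -(3 - 1) = -1*2 = -2)
P*W(14, 5) = 91*(-2) = -182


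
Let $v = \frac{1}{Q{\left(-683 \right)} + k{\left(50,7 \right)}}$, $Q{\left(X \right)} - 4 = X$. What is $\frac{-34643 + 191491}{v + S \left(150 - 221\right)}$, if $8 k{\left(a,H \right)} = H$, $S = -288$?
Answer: $\frac{106362550}{13866299} \approx 7.6706$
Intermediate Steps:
$k{\left(a,H \right)} = \frac{H}{8}$
$Q{\left(X \right)} = 4 + X$
$v = - \frac{8}{5425}$ ($v = \frac{1}{\left(4 - 683\right) + \frac{1}{8} \cdot 7} = \frac{1}{-679 + \frac{7}{8}} = \frac{1}{- \frac{5425}{8}} = - \frac{8}{5425} \approx -0.0014747$)
$\frac{-34643 + 191491}{v + S \left(150 - 221\right)} = \frac{-34643 + 191491}{- \frac{8}{5425} - 288 \left(150 - 221\right)} = \frac{156848}{- \frac{8}{5425} - -20448} = \frac{156848}{- \frac{8}{5425} + 20448} = \frac{156848}{\frac{110930392}{5425}} = 156848 \cdot \frac{5425}{110930392} = \frac{106362550}{13866299}$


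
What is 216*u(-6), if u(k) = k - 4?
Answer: -2160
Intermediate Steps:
u(k) = -4 + k
216*u(-6) = 216*(-4 - 6) = 216*(-10) = -2160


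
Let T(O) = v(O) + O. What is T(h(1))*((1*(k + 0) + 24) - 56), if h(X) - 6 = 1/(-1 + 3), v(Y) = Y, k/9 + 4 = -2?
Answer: -1118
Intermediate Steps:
k = -54 (k = -36 + 9*(-2) = -36 - 18 = -54)
h(X) = 13/2 (h(X) = 6 + 1/(-1 + 3) = 6 + 1/2 = 13/2)
T(O) = 2*O (T(O) = O + O = 2*O)
T(h(1))*((1*(k + 0) + 24) - 56) = (2*(13/2))*((1*(-54 + 0) + 24) - 56) = 13*((1*(-54) + 24) - 56) = 13*((-54 + 24) - 56) = 13*(-30 - 56) = 13*(-86) = -1118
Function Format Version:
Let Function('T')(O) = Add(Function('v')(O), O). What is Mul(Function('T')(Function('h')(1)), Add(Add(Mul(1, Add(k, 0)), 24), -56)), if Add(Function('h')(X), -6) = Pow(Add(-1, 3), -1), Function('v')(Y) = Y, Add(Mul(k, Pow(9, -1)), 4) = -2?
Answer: -1118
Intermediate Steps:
k = -54 (k = Add(-36, Mul(9, -2)) = Add(-36, -18) = -54)
Function('h')(X) = Rational(13, 2) (Function('h')(X) = Add(6, Pow(Add(-1, 3), -1)) = Add(6, Pow(2, -1)) = Add(6, Rational(1, 2)) = Rational(13, 2))
Function('T')(O) = Mul(2, O) (Function('T')(O) = Add(O, O) = Mul(2, O))
Mul(Function('T')(Function('h')(1)), Add(Add(Mul(1, Add(k, 0)), 24), -56)) = Mul(Mul(2, Rational(13, 2)), Add(Add(Mul(1, Add(-54, 0)), 24), -56)) = Mul(13, Add(Add(Mul(1, -54), 24), -56)) = Mul(13, Add(Add(-54, 24), -56)) = Mul(13, Add(-30, -56)) = Mul(13, -86) = -1118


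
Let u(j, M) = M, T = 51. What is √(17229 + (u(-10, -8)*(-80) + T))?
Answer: 16*√70 ≈ 133.87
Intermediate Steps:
√(17229 + (u(-10, -8)*(-80) + T)) = √(17229 + (-8*(-80) + 51)) = √(17229 + (640 + 51)) = √(17229 + 691) = √17920 = 16*√70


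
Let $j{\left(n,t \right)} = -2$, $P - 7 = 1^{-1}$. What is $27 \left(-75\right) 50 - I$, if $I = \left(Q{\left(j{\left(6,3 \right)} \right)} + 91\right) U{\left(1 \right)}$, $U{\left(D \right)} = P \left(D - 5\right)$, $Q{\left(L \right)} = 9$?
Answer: $-98050$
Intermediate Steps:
$P = 8$ ($P = 7 + 1^{-1} = 7 + 1 = 8$)
$U{\left(D \right)} = -40 + 8 D$ ($U{\left(D \right)} = 8 \left(D - 5\right) = 8 \left(-5 + D\right) = -40 + 8 D$)
$I = -3200$ ($I = \left(9 + 91\right) \left(-40 + 8 \cdot 1\right) = 100 \left(-40 + 8\right) = 100 \left(-32\right) = -3200$)
$27 \left(-75\right) 50 - I = 27 \left(-75\right) 50 - -3200 = \left(-2025\right) 50 + 3200 = -101250 + 3200 = -98050$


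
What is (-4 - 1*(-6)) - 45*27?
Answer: -1213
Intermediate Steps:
(-4 - 1*(-6)) - 45*27 = (-4 + 6) - 1215 = 2 - 1215 = -1213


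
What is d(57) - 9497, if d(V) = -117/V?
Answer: -180482/19 ≈ -9499.0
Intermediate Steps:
d(57) - 9497 = -117/57 - 9497 = -117*1/57 - 9497 = -39/19 - 9497 = -180482/19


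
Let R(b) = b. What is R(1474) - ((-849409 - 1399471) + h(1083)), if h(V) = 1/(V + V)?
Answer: 4874266763/2166 ≈ 2.2504e+6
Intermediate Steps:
h(V) = 1/(2*V)
R(1474) - ((-849409 - 1399471) + h(1083)) = 1474 - ((-849409 - 1399471) + (½)/1083) = 1474 - (-2248880 + (½)*(1/1083)) = 1474 - (-2248880 + 1/2166) = 1474 - 1*(-4871074079/2166) = 1474 + 4871074079/2166 = 4874266763/2166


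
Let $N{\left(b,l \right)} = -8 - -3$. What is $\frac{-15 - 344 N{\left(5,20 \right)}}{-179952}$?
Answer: $- \frac{1705}{179952} \approx -0.0094748$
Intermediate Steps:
$N{\left(b,l \right)} = -5$ ($N{\left(b,l \right)} = -8 + 3 = -5$)
$\frac{-15 - 344 N{\left(5,20 \right)}}{-179952} = \frac{-15 - -1720}{-179952} = \left(-15 + 1720\right) \left(- \frac{1}{179952}\right) = 1705 \left(- \frac{1}{179952}\right) = - \frac{1705}{179952}$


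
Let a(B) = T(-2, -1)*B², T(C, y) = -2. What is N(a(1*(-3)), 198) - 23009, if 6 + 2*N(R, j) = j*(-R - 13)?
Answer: -22517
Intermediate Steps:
a(B) = -2*B²
N(R, j) = -3 + j*(-13 - R)/2 (N(R, j) = -3 + (j*(-R - 13))/2 = -3 + (j*(-13 - R))/2 = -3 + j*(-13 - R)/2)
N(a(1*(-3)), 198) - 23009 = (-3 - 13/2*198 - ½*(-2*(1*(-3))²)*198) - 23009 = (-3 - 1287 - ½*(-2*(-3)²)*198) - 23009 = (-3 - 1287 - ½*(-2*9)*198) - 23009 = (-3 - 1287 - ½*(-18)*198) - 23009 = (-3 - 1287 + 1782) - 23009 = 492 - 23009 = -22517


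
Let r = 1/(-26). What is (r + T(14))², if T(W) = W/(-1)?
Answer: 133225/676 ≈ 197.08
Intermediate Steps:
T(W) = -W (T(W) = W*(-1) = -W)
r = -1/26 ≈ -0.038462
(r + T(14))² = (-1/26 - 1*14)² = (-1/26 - 14)² = (-365/26)² = 133225/676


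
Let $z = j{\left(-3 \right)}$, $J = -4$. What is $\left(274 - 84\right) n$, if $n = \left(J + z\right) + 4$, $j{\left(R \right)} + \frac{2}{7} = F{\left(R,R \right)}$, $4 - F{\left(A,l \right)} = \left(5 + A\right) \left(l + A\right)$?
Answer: $\frac{20900}{7} \approx 2985.7$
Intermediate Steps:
$F{\left(A,l \right)} = 4 - \left(5 + A\right) \left(A + l\right)$ ($F{\left(A,l \right)} = 4 - \left(5 + A\right) \left(l + A\right) = 4 - \left(5 + A\right) \left(A + l\right)$)
$j{\left(R \right)} = \frac{26}{7} - 10 R - 2 R^{2}$ ($j{\left(R \right)} = - \frac{2}{7} - \left(-4 + R^{2} + 10 R + R R\right) = - \frac{2}{7} - \left(-4 + 2 R^{2} + 10 R\right) = \frac{26}{7} - 10 R - 2 R^{2}$)
$z = \frac{110}{7}$ ($z = \frac{26}{7} - -30 - 2 \left(-3\right)^{2} = \frac{26}{7} + 30 - 18 = \frac{110}{7} \approx 15.714$)
$n = \frac{110}{7}$ ($n = \left(-4 + \frac{110}{7}\right) + 4 = \frac{82}{7} + 4 = \frac{110}{7} \approx 15.714$)
$\left(274 - 84\right) n = \left(274 - 84\right) \frac{110}{7} = 190 \cdot \frac{110}{7} = \frac{20900}{7}$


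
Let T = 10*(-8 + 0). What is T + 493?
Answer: 413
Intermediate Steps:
T = -80 (T = 10*(-8) = -80)
T + 493 = -80 + 493 = 413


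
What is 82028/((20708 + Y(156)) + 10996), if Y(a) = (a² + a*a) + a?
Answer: 20507/20133 ≈ 1.0186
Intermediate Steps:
Y(a) = a + 2*a² (Y(a) = (a² + a²) + a = 2*a² + a = a + 2*a²)
82028/((20708 + Y(156)) + 10996) = 82028/((20708 + 156*(1 + 2*156)) + 10996) = 82028/((20708 + 156*(1 + 312)) + 10996) = 82028/((20708 + 156*313) + 10996) = 82028/((20708 + 48828) + 10996) = 82028/(69536 + 10996) = 82028/80532 = 82028*(1/80532) = 20507/20133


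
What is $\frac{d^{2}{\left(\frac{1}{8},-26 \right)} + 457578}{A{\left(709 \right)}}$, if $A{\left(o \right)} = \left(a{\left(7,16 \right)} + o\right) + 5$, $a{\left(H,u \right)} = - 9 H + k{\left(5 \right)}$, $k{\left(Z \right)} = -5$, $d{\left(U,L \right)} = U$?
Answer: $\frac{29284993}{41344} \approx 708.33$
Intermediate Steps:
$a{\left(H,u \right)} = -5 - 9 H$ ($a{\left(H,u \right)} = - 9 H - 5 = -5 - 9 H$)
$A{\left(o \right)} = -63 + o$ ($A{\left(o \right)} = \left(\left(-5 - 63\right) + o\right) + 5 = \left(-68 + o\right) + 5 = -63 + o$)
$\frac{d^{2}{\left(\frac{1}{8},-26 \right)} + 457578}{A{\left(709 \right)}} = \frac{\left(\frac{1}{8}\right)^{2} + 457578}{-63 + 709} = \frac{\left(\frac{1}{8}\right)^{2} + 457578}{646} = \left(\frac{1}{64} + 457578\right) \frac{1}{646} = \frac{29284993}{64} \cdot \frac{1}{646} = \frac{29284993}{41344}$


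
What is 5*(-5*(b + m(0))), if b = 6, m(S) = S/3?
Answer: -150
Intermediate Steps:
m(S) = S/3 (m(S) = S*(⅓) = S/3)
5*(-5*(b + m(0))) = 5*(-5*(6 + (⅓)*0)) = 5*(-5*(6 + 0)) = 5*(-5*6) = 5*(-30) = -150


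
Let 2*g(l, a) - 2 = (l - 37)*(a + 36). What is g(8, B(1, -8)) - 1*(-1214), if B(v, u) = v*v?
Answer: 1357/2 ≈ 678.50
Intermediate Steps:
B(v, u) = v**2
g(l, a) = 1 + (-37 + l)*(36 + a)/2 (g(l, a) = 1 + ((l - 37)*(a + 36))/2 = 1 + ((-37 + l)*(36 + a))/2 = 1 + (-37 + l)*(36 + a)/2)
g(8, B(1, -8)) - 1*(-1214) = (-665 + 18*8 - 37/2*1**2 + (1/2)*1**2*8) - 1*(-1214) = (-665 + 144 - 37/2*1 + (1/2)*1*8) + 1214 = (-665 + 144 - 37/2 + 4) + 1214 = -1071/2 + 1214 = 1357/2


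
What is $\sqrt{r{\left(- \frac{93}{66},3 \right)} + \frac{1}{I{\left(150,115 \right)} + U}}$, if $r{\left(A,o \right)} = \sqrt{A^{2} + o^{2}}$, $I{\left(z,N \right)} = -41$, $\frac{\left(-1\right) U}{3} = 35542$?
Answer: $\frac{\sqrt{-426668 + 2068699798 \sqrt{5317}}}{213334} \approx 1.8206$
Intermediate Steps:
$U = -106626$ ($U = \left(-3\right) 35542 = -106626$)
$\sqrt{r{\left(- \frac{93}{66},3 \right)} + \frac{1}{I{\left(150,115 \right)} + U}} = \sqrt{\sqrt{\left(- \frac{93}{66}\right)^{2} + 3^{2}} + \frac{1}{-41 - 106626}} = \sqrt{\sqrt{\left(\left(-93\right) \frac{1}{66}\right)^{2} + 9} + \frac{1}{-106667}} = \sqrt{\sqrt{\left(- \frac{31}{22}\right)^{2} + 9} - \frac{1}{106667}} = \sqrt{\sqrt{\frac{961}{484} + 9} - \frac{1}{106667}} = \sqrt{\sqrt{\frac{5317}{484}} - \frac{1}{106667}} = \sqrt{\frac{\sqrt{5317}}{22} - \frac{1}{106667}} = \sqrt{- \frac{1}{106667} + \frac{\sqrt{5317}}{22}}$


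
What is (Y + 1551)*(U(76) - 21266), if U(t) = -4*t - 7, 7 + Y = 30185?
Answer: -684616633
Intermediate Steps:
Y = 30178 (Y = -7 + 30185 = 30178)
U(t) = -7 - 4*t
(Y + 1551)*(U(76) - 21266) = (30178 + 1551)*((-7 - 4*76) - 21266) = 31729*((-7 - 304) - 21266) = 31729*(-311 - 21266) = 31729*(-21577) = -684616633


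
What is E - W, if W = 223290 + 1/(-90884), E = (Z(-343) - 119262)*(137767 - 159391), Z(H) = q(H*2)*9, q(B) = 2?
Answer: 234327032065945/90884 ≈ 2.5783e+9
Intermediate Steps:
Z(H) = 18 (Z(H) = 2*9 = 18)
E = 2578532256 (E = (18 - 119262)*(137767 - 159391) = -119244*(-21624) = 2578532256)
W = 20293488359/90884 (W = 223290 - 1/90884 = 20293488359/90884 ≈ 2.2329e+5)
E - W = 2578532256 - 1*20293488359/90884 = 2578532256 - 20293488359/90884 = 234327032065945/90884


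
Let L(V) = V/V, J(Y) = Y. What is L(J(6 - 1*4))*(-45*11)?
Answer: -495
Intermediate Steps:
L(V) = 1
L(J(6 - 1*4))*(-45*11) = 1*(-45*11) = 1*(-495) = -495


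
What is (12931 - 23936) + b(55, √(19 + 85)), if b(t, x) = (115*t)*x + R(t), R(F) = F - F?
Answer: -11005 + 12650*√26 ≈ 53498.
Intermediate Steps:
R(F) = 0
b(t, x) = 115*t*x (b(t, x) = (115*t)*x + 0 = 115*t*x + 0 = 115*t*x)
(12931 - 23936) + b(55, √(19 + 85)) = (12931 - 23936) + 115*55*√(19 + 85) = -11005 + 115*55*√104 = -11005 + 115*55*(2*√26) = -11005 + 12650*√26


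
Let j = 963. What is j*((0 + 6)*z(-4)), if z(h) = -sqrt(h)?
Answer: -11556*I ≈ -11556.0*I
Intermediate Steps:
j*((0 + 6)*z(-4)) = 963*((0 + 6)*(-sqrt(-4))) = 963*(6*(-2*I)) = 963*(-12*I) = -11556*I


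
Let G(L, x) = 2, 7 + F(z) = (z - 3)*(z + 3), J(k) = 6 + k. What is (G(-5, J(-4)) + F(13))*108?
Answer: 16740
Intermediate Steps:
F(z) = -7 + (-3 + z)*(3 + z) (F(z) = -7 + (z - 3)*(z + 3) = -7 + (-3 + z)*(3 + z))
(G(-5, J(-4)) + F(13))*108 = (2 + (-16 + 13**2))*108 = (2 + (-16 + 169))*108 = (2 + 153)*108 = 155*108 = 16740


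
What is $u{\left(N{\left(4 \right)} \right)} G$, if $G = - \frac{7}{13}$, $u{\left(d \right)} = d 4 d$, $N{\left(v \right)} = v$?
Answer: $- \frac{448}{13} \approx -34.462$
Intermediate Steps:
$u{\left(d \right)} = 4 d^{2}$ ($u{\left(d \right)} = 4 d d = 4 d^{2}$)
$G = - \frac{7}{13}$ ($G = \left(-7\right) \frac{1}{13} = - \frac{7}{13} \approx -0.53846$)
$u{\left(N{\left(4 \right)} \right)} G = 4 \cdot 4^{2} \left(- \frac{7}{13}\right) = 4 \cdot 16 \left(- \frac{7}{13}\right) = 64 \left(- \frac{7}{13}\right) = - \frac{448}{13}$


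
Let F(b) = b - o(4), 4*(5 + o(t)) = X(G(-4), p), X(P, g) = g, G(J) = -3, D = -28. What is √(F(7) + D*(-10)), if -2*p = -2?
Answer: √1167/2 ≈ 17.081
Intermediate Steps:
p = 1 (p = -½*(-2) = 1)
o(t) = -19/4 (o(t) = -5 + (¼)*1 = -5 + ¼ = -19/4)
F(b) = 19/4 + b (F(b) = b - 1*(-19/4) = b + 19/4 = 19/4 + b)
√(F(7) + D*(-10)) = √((19/4 + 7) - 28*(-10)) = √(47/4 + 280) = √(1167/4) = √1167/2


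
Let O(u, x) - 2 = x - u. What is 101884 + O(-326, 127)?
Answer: 102339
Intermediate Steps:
O(u, x) = 2 + x - u (O(u, x) = 2 + (x - u) = 2 + x - u)
101884 + O(-326, 127) = 101884 + (2 + 127 - 1*(-326)) = 101884 + (2 + 127 + 326) = 101884 + 455 = 102339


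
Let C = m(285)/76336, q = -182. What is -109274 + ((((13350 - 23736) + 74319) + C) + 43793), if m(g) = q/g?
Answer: -1295304487/836760 ≈ -1548.0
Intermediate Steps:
m(g) = -182/g
C = -7/836760 (C = -182/285/76336 = -182*1/285*(1/76336) = -182/285*1/76336 = -7/836760 ≈ -8.3656e-6)
-109274 + ((((13350 - 23736) + 74319) + C) + 43793) = -109274 + ((((13350 - 23736) + 74319) - 7/836760) + 43793) = -109274 + (((-10386 + 74319) - 7/836760) + 43793) = -109274 + ((63933 - 7/836760) + 43793) = -109274 + (53496577073/836760 + 43793) = -109274 + 90140807753/836760 = -1295304487/836760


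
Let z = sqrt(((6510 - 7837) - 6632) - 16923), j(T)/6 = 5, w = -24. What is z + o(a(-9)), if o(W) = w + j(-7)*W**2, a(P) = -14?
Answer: 5856 + I*sqrt(24882) ≈ 5856.0 + 157.74*I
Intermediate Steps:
j(T) = 30 (j(T) = 6*5 = 30)
z = I*sqrt(24882) (z = sqrt((-1327 - 6632) - 16923) = sqrt(-7959 - 16923) = sqrt(-24882) = I*sqrt(24882) ≈ 157.74*I)
o(W) = -24 + 30*W**2
z + o(a(-9)) = I*sqrt(24882) + (-24 + 30*(-14)**2) = I*sqrt(24882) + (-24 + 30*196) = I*sqrt(24882) + (-24 + 5880) = I*sqrt(24882) + 5856 = 5856 + I*sqrt(24882)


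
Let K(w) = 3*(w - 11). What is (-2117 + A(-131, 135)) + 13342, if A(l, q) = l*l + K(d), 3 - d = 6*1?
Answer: 28344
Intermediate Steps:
d = -3 (d = 3 - 6 = -3)
K(w) = -33 + 3*w (K(w) = 3*(-11 + w) = -33 + 3*w)
A(l, q) = -42 + l**2 (A(l, q) = l*l + (-33 + 3*(-3)) = l**2 + (-33 - 9) = l**2 - 42 = -42 + l**2)
(-2117 + A(-131, 135)) + 13342 = (-2117 + (-42 + (-131)**2)) + 13342 = (-2117 + (-42 + 17161)) + 13342 = (-2117 + 17119) + 13342 = 15002 + 13342 = 28344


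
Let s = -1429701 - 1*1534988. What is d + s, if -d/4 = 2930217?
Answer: -14685557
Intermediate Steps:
s = -2964689 (s = -1429701 - 1534988 = -2964689)
d = -11720868 (d = -4*2930217 = -11720868)
d + s = -11720868 - 2964689 = -14685557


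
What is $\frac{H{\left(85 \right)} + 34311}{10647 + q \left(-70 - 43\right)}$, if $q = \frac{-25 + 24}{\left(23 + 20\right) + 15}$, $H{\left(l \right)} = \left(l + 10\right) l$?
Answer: $\frac{2458388}{617639} \approx 3.9803$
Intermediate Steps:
$H{\left(l \right)} = l \left(10 + l\right)$ ($H{\left(l \right)} = \left(10 + l\right) l = l \left(10 + l\right)$)
$q = - \frac{1}{58}$ ($q = - \frac{1}{43 + 15} = - \frac{1}{58} \approx -0.017241$)
$\frac{H{\left(85 \right)} + 34311}{10647 + q \left(-70 - 43\right)} = \frac{85 \left(10 + 85\right) + 34311}{10647 - \frac{-70 - 43}{58}} = \frac{85 \cdot 95 + 34311}{10647 - - \frac{113}{58}} = \frac{8075 + 34311}{10647 + \frac{113}{58}} = \frac{42386}{\frac{617639}{58}} = 42386 \cdot \frac{58}{617639} = \frac{2458388}{617639}$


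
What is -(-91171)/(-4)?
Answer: -91171/4 ≈ -22793.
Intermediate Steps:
-(-91171)/(-4) = -(-91171)*(-1)/4 = -5363*17/4 = -91171/4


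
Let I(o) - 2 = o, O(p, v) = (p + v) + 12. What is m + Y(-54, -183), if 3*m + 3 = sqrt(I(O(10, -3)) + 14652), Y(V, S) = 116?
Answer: 115 + sqrt(14673)/3 ≈ 155.38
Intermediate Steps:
O(p, v) = 12 + p + v
I(o) = 2 + o
m = -1 + sqrt(14673)/3 (m = -1 + sqrt((2 + (12 + 10 - 3)) + 14652)/3 = -1 + sqrt((2 + 19) + 14652)/3 = -1 + sqrt(21 + 14652)/3 = -1 + sqrt(14673)/3 ≈ 39.377)
m + Y(-54, -183) = (-1 + sqrt(14673)/3) + 116 = 115 + sqrt(14673)/3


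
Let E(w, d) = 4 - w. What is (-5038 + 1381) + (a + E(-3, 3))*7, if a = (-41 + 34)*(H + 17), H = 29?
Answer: -5862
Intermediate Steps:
a = -322 (a = (-41 + 34)*(29 + 17) = -7*46 = -322)
(-5038 + 1381) + (a + E(-3, 3))*7 = (-5038 + 1381) + (-322 + (4 - 1*(-3)))*7 = -3657 + (-322 + (4 + 3))*7 = -3657 + (-322 + 7)*7 = -3657 - 315*7 = -3657 - 2205 = -5862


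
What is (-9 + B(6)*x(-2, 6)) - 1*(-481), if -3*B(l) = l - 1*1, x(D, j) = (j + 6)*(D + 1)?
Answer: 492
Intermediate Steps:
x(D, j) = (1 + D)*(6 + j) (x(D, j) = (6 + j)*(1 + D) = (1 + D)*(6 + j))
B(l) = ⅓ - l/3 (B(l) = -(l - 1*1)/3 = -(l - 1)/3 = -(-1 + l)/3 = ⅓ - l/3)
(-9 + B(6)*x(-2, 6)) - 1*(-481) = (-9 + (⅓ - ⅓*6)*(6 + 6 + 6*(-2) - 2*6)) - 1*(-481) = (-9 + (⅓ - 2)*(6 + 6 - 12 - 12)) + 481 = (-9 - 5/3*(-12)) + 481 = (-9 + 20) + 481 = 11 + 481 = 492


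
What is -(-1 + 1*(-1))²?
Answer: -4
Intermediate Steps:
-(-1 + 1*(-1))² = -(-1 - 1)² = -1*(-2)² = -1*4 = -4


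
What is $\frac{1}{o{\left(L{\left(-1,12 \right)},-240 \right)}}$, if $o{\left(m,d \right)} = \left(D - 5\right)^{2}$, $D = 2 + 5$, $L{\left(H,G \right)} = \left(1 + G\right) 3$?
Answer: $\frac{1}{4} \approx 0.25$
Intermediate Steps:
$L{\left(H,G \right)} = 3 + 3 G$
$D = 7$
$o{\left(m,d \right)} = 4$ ($o{\left(m,d \right)} = \left(7 - 5\right)^{2} = 2^{2} = 4$)
$\frac{1}{o{\left(L{\left(-1,12 \right)},-240 \right)}} = \frac{1}{4}$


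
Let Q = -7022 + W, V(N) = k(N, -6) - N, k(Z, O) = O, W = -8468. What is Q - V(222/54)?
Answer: -139319/9 ≈ -15480.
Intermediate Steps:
V(N) = -6 - N
Q = -15490 (Q = -7022 - 8468 = -15490)
Q - V(222/54) = -15490 - (-6 - 222/54) = -15490 - (-6 - 1*37/9) = -15490 - (-6 - 37/9) = -15490 - 1*(-91/9) = -15490 + 91/9 = -139319/9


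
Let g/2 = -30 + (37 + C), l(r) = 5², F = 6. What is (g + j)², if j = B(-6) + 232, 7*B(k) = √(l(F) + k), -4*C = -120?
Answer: (2142 + √19)²/49 ≈ 94018.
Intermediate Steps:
C = 30 (C = -¼*(-120) = 30)
l(r) = 25
g = 74 (g = 2*(-30 + (37 + 30)) = 2*(-30 + 67) = 2*37 = 74)
B(k) = √(25 + k)/7
j = 232 + √19/7 (j = √(25 - 6)/7 + 232 = √19/7 + 232 = 232 + √19/7 ≈ 232.62)
(g + j)² = (74 + (232 + √19/7))² = (306 + √19/7)²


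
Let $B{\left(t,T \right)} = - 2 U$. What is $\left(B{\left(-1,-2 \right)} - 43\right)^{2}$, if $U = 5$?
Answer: $2809$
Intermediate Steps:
$B{\left(t,T \right)} = -10$ ($B{\left(t,T \right)} = \left(-2\right) 5 = -10$)
$\left(B{\left(-1,-2 \right)} - 43\right)^{2} = \left(-10 - 43\right)^{2} = \left(-53\right)^{2} = 2809$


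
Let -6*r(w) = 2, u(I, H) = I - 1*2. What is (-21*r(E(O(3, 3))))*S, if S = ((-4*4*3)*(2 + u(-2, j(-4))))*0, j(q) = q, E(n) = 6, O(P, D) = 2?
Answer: 0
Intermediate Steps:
u(I, H) = -2 + I (u(I, H) = I - 2 = -2 + I)
r(w) = -1/3 (r(w) = -1/6*2 = -1/3)
S = 0 (S = ((-4*4*3)*(2 + (-2 - 2)))*0 = ((-16*3)*(2 - 4))*0 = -48*(-2)*0 = 96*0 = 0)
(-21*r(E(O(3, 3))))*S = -21*(-1/3)*0 = 7*0 = 0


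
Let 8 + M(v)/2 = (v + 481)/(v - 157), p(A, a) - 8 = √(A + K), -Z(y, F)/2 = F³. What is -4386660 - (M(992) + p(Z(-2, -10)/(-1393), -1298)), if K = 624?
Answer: -3662857366/835 - 4*√75503386/1393 ≈ -4.3867e+6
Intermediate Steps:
Z(y, F) = -2*F³
p(A, a) = 8 + √(624 + A) (p(A, a) = 8 + √(A + 624) = 8 + √(624 + A))
M(v) = -16 + 2*(481 + v)/(-157 + v) (M(v) = -16 + 2*((v + 481)/(v - 157)) = -16 + 2*((481 + v)/(-157 + v)) = -16 + 2*(481 + v)/(-157 + v))
-4386660 - (M(992) + p(Z(-2, -10)/(-1393), -1298)) = -4386660 - (2*(1737 - 7*992)/(-157 + 992) + (8 + √(624 - 2*(-10)³/(-1393)))) = -4386660 - (2*(1737 - 6944)/835 + (8 + √(624 - 2*(-1000)*(-1/1393)))) = -4386660 - (2*(1/835)*(-5207) + (8 + √(624 + 2000*(-1/1393)))) = -4386660 - (-10414/835 + (8 + √(624 - 2000/1393))) = -4386660 - (-10414/835 + (8 + √(867232/1393))) = -4386660 - (-10414/835 + (8 + 4*√75503386/1393)) = -4386660 - (-3734/835 + 4*√75503386/1393) = -4386660 + (3734/835 - 4*√75503386/1393) = -3662857366/835 - 4*√75503386/1393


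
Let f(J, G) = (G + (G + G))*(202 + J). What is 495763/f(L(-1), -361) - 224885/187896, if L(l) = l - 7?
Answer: -23400112153/6579554232 ≈ -3.5565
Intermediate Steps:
L(l) = -7 + l
f(J, G) = 3*G*(202 + J) (f(J, G) = (G + 2*G)*(202 + J) = (3*G)*(202 + J) = 3*G*(202 + J))
495763/f(L(-1), -361) - 224885/187896 = 495763/((3*(-361)*(202 + (-7 - 1)))) - 224885/187896 = 495763/((3*(-361)*(202 - 8))) - 224885*1/187896 = 495763/((3*(-361)*194)) - 224885/187896 = 495763/(-210102) - 224885/187896 = 495763*(-1/210102) - 224885/187896 = -495763/210102 - 224885/187896 = -23400112153/6579554232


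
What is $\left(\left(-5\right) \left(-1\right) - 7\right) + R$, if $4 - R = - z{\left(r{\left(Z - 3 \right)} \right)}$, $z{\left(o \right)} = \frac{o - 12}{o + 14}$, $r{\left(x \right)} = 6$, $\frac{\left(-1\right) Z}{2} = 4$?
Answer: $\frac{17}{10} \approx 1.7$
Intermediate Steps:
$Z = -8$ ($Z = \left(-2\right) 4 = -8$)
$z{\left(o \right)} = \frac{-12 + o}{14 + o}$
$R = \frac{37}{10}$ ($R = 4 - - \frac{-12 + 6}{14 + 6} = 4 - - \frac{-6}{20} = 4 - \left(-1\right) \left(- \frac{3}{10}\right) = 4 - \frac{3}{10} = \frac{37}{10} \approx 3.7$)
$\left(\left(-5\right) \left(-1\right) - 7\right) + R = \left(\left(-5\right) \left(-1\right) - 7\right) + \frac{37}{10} = \left(5 - 7\right) + \frac{37}{10} = -2 + \frac{37}{10} = \frac{17}{10}$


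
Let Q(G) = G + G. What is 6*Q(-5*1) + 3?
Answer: -57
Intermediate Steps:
Q(G) = 2*G
6*Q(-5*1) + 3 = 6*(2*(-5*1)) + 3 = 6*(2*(-5)) + 3 = 6*(-10) + 3 = -60 + 3 = -57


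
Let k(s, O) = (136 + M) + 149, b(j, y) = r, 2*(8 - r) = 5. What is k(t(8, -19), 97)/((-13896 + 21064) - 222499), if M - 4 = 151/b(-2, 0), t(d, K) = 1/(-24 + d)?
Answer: -3481/2368641 ≈ -0.0014696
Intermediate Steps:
r = 11/2 (r = 8 - 1/2*5 = 8 - 5/2 = 11/2 ≈ 5.5000)
b(j, y) = 11/2
M = 346/11 (M = 4 + 151/(11/2) = 4 + 151*(2/11) = 4 + 302/11 = 346/11 ≈ 31.455)
k(s, O) = 3481/11 (k(s, O) = (136 + 346/11) + 149 = 1842/11 + 149 = 3481/11)
k(t(8, -19), 97)/((-13896 + 21064) - 222499) = 3481/(11*((-13896 + 21064) - 222499)) = 3481/(11*(7168 - 222499)) = (3481/11)/(-215331) = (3481/11)*(-1/215331) = -3481/2368641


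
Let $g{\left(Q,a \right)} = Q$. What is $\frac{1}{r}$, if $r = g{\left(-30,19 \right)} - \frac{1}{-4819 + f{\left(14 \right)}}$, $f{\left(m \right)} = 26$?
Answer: $- \frac{4793}{143789} \approx -0.033334$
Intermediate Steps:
$r = - \frac{143789}{4793}$ ($r = -30 - \frac{1}{-4819 + 26} = -30 - \frac{1}{-4793} = -30 - - \frac{1}{4793} = -30 + \frac{1}{4793} = - \frac{143789}{4793} \approx -30.0$)
$\frac{1}{r} = \frac{1}{- \frac{143789}{4793}} = - \frac{4793}{143789}$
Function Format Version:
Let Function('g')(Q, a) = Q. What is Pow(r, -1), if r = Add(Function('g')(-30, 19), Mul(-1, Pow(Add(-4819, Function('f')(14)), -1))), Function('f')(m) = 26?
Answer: Rational(-4793, 143789) ≈ -0.033334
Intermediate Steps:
r = Rational(-143789, 4793) (r = Add(-30, Mul(-1, Pow(Add(-4819, 26), -1))) = Add(-30, Mul(-1, Pow(-4793, -1))) = Add(-30, Mul(-1, Rational(-1, 4793))) = Add(-30, Rational(1, 4793)) = Rational(-143789, 4793) ≈ -30.000)
Pow(r, -1) = Pow(Rational(-143789, 4793), -1) = Rational(-4793, 143789)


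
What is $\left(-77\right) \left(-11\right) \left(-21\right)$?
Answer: $-17787$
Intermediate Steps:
$\left(-77\right) \left(-11\right) \left(-21\right) = 847 \left(-21\right) = -17787$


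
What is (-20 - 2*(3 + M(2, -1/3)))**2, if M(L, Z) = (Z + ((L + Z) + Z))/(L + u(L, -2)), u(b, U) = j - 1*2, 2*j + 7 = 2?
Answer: 15876/25 ≈ 635.04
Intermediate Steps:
j = -5/2 (j = -7/2 + (1/2)*2 = -7/2 + 1 = -5/2 ≈ -2.5000)
u(b, U) = -9/2 (u(b, U) = -5/2 - 1*2 = -5/2 - 2 = -9/2)
M(L, Z) = (L + 3*Z)/(-9/2 + L) (M(L, Z) = (Z + ((L + Z) + Z))/(L - 9/2) = (Z + (L + 2*Z))/(-9/2 + L) = (L + 3*Z)/(-9/2 + L))
(-20 - 2*(3 + M(2, -1/3)))**2 = (-20 - 2*(3 + 2*(2 + 3*(-1/3))/(-9 + 2*2)))**2 = (-20 - 2*(3 + 2*(2 + 3*(-1*1/3))/(-9 + 4)))**2 = (-20 - 2*(3 + 2*(2 + 3*(-1/3))/(-5)))**2 = (-20 - 2*(3 + 2*(-1/5)*(2 - 1)))**2 = (-20 - 2*(3 + 2*(-1/5)*1))**2 = (-20 - 2*(3 - 2/5))**2 = (-20 - 2*13/5)**2 = (-20 - 26/5)**2 = (-126/5)**2 = 15876/25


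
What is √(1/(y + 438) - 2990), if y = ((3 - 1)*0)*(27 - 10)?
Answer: I*√573613122/438 ≈ 54.681*I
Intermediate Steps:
y = 0 (y = (2*0)*17 = 0*17 = 0)
√(1/(y + 438) - 2990) = √(1/(0 + 438) - 2990) = √(1/438 - 2990) = √(-1309619/438) = I*√573613122/438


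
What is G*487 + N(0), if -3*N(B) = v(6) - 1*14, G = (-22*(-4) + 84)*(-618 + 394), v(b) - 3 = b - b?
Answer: -56289397/3 ≈ -1.8763e+7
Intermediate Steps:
v(b) = 3 (v(b) = 3 + (b - b) = 3 + 0 = 3)
G = -38528 (G = (88 + 84)*(-224) = 172*(-224) = -38528)
N(B) = 11/3 (N(B) = -(3 - 1*14)/3 = -(3 - 14)/3 = -⅓*(-11) = 11/3)
G*487 + N(0) = -38528*487 + 11/3 = -18763136 + 11/3 = -56289397/3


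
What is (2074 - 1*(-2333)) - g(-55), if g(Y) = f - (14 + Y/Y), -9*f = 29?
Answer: 39827/9 ≈ 4425.2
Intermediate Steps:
f = -29/9 (f = -⅑*29 = -29/9 ≈ -3.2222)
g(Y) = -164/9 (g(Y) = -29/9 - (14 + Y/Y) = -29/9 - (14 + 1) = -29/9 - 1*15 = -29/9 - 15 = -164/9)
(2074 - 1*(-2333)) - g(-55) = (2074 - 1*(-2333)) - 1*(-164/9) = (2074 + 2333) + 164/9 = 4407 + 164/9 = 39827/9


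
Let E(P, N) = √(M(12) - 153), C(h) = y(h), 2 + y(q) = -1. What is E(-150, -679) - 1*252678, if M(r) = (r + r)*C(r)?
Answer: -252678 + 15*I ≈ -2.5268e+5 + 15.0*I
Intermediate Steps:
y(q) = -3 (y(q) = -2 - 1 = -3)
C(h) = -3
M(r) = -6*r (M(r) = (r + r)*(-3) = (2*r)*(-3) = -6*r)
E(P, N) = 15*I (E(P, N) = √(-6*12 - 153) = √(-72 - 153) = √(-225) = 15*I)
E(-150, -679) - 1*252678 = 15*I - 1*252678 = 15*I - 252678 = -252678 + 15*I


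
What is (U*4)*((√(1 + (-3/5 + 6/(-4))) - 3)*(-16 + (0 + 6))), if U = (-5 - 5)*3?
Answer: -3600 + 120*I*√110 ≈ -3600.0 + 1258.6*I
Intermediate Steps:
U = -30 (U = -10*3 = -30)
(U*4)*((√(1 + (-3/5 + 6/(-4))) - 3)*(-16 + (0 + 6))) = (-30*4)*((√(1 + (-3/5 + 6/(-4))) - 3)*(-16 + (0 + 6))) = -120*(√(1 + (-3*⅕ + 6*(-¼))) - 3)*(-16 + 6) = -120*(√(1 + (-⅗ - 3/2)) - 3)*(-10) = -120*(√(1 - 21/10) - 3)*(-10) = -120*(√(-11/10) - 3)*(-10) = -120*(I*√110/10 - 3)*(-10) = -120*(-3 + I*√110/10)*(-10) = -120*(30 - I*√110) = -3600 + 120*I*√110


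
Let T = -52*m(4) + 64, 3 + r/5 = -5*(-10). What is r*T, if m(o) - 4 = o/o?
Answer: -46060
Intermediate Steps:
m(o) = 5 (m(o) = 4 + o/o = 4 + 1 = 5)
r = 235 (r = -15 + 5*(-5*(-10)) = -15 + 5*50 = -15 + 250 = 235)
T = -196 (T = -52*5 + 64 = -260 + 64 = -196)
r*T = 235*(-196) = -46060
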